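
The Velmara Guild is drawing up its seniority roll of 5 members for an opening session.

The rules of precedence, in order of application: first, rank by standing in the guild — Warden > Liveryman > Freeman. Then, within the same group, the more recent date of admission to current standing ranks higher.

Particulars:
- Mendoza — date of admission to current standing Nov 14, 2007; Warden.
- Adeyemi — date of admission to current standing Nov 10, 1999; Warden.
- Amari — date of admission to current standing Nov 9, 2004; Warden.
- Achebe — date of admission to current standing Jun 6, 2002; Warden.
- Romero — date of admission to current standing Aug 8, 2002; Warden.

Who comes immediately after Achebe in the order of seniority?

By standing in the guild: Mendoza, Amari, Romero, Achebe and Adeyemi (Warden).
Among Mendoza, Amari, Romero, Achebe and Adeyemi, by date of admission to current standing (later first): Mendoza (Nov 14, 2007) before Amari (Nov 9, 2004) before Romero (Aug 8, 2002) before Achebe (Jun 6, 2002) before Adeyemi (Nov 10, 1999).
Order: Mendoza, Amari, Romero, Achebe, Adeyemi.

Adeyemi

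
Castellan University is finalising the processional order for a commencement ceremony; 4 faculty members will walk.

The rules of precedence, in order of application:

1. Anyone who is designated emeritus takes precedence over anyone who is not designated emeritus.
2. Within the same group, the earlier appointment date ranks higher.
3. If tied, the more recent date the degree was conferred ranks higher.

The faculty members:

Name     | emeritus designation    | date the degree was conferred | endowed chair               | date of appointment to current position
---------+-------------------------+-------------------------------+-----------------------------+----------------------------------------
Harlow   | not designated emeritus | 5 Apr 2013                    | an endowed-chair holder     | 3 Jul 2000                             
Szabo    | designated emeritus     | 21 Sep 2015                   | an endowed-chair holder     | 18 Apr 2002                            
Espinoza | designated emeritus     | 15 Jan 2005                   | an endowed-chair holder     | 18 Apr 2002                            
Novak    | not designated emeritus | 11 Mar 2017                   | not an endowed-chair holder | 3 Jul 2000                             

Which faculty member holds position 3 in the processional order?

Novak

By the first rule: Szabo and Espinoza (both designated emeritus); then Novak and Harlow (both not designated emeritus).
Szabo and Espinoza both have date of appointment to current position 18 Apr 2002, so the next rule applies.
Among Szabo and Espinoza, by date the degree was conferred (later first): Szabo (21 Sep 2015) before Espinoza (15 Jan 2005).
Novak and Harlow both have date of appointment to current position 3 Jul 2000, so the next rule applies.
Among Novak and Harlow, by date the degree was conferred (later first): Novak (11 Mar 2017) before Harlow (5 Apr 2013).
Order: Szabo, Espinoza, Novak, Harlow.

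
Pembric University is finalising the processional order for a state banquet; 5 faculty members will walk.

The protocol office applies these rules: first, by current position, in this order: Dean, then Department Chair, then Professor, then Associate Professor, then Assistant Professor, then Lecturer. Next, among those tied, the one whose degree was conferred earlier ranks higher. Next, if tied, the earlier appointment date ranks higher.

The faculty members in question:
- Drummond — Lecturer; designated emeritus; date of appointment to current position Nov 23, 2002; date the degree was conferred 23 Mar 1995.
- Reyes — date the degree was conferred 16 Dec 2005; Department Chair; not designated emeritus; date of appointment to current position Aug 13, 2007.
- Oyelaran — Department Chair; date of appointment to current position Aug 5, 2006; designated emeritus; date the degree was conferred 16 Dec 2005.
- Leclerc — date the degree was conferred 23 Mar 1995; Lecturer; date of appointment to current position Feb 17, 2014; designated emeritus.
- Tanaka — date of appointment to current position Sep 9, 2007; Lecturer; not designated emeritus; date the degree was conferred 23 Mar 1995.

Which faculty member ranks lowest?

By current position: Oyelaran and Reyes (Department Chair); then Drummond, Tanaka and Leclerc (Lecturer).
Oyelaran and Reyes both have date the degree was conferred 16 Dec 2005, so the next rule applies.
Among Oyelaran and Reyes, by date of appointment to current position (earlier first): Oyelaran (Aug 5, 2006) before Reyes (Aug 13, 2007).
Drummond, Tanaka and Leclerc all have date the degree was conferred 23 Mar 1995, so the next rule applies.
Among Drummond, Tanaka and Leclerc, by date of appointment to current position (earlier first): Drummond (Nov 23, 2002) before Tanaka (Sep 9, 2007) before Leclerc (Feb 17, 2014).
Order: Oyelaran, Reyes, Drummond, Tanaka, Leclerc.

Leclerc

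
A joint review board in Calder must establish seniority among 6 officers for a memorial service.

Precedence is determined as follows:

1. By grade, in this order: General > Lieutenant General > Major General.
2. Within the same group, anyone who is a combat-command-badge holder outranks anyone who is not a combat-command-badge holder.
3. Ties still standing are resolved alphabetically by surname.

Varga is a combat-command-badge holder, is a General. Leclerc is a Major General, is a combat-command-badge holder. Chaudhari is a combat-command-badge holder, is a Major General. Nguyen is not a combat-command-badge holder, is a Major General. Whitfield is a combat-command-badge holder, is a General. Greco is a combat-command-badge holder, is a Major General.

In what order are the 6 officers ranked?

Varga, Whitfield, Chaudhari, Greco, Leclerc, Nguyen

By grade: Varga and Whitfield (General); then Chaudhari, Greco, Leclerc and Nguyen (Major General).
Varga and Whitfield are each a combat-command-badge holder, so the next rule applies.
Among Varga and Whitfield, alphabetically by surname: Varga before Whitfield.
Among Chaudhari, Greco, Leclerc and Nguyen, a combat-command-badge holder before not a combat-command-badge holder: Chaudhari, Greco and Leclerc (a combat-command-badge holder) before Nguyen (not a combat-command-badge holder).
Among Chaudhari, Greco and Leclerc, alphabetically by surname: Chaudhari before Greco before Leclerc.
Full order: Varga, Whitfield, Chaudhari, Greco, Leclerc, Nguyen.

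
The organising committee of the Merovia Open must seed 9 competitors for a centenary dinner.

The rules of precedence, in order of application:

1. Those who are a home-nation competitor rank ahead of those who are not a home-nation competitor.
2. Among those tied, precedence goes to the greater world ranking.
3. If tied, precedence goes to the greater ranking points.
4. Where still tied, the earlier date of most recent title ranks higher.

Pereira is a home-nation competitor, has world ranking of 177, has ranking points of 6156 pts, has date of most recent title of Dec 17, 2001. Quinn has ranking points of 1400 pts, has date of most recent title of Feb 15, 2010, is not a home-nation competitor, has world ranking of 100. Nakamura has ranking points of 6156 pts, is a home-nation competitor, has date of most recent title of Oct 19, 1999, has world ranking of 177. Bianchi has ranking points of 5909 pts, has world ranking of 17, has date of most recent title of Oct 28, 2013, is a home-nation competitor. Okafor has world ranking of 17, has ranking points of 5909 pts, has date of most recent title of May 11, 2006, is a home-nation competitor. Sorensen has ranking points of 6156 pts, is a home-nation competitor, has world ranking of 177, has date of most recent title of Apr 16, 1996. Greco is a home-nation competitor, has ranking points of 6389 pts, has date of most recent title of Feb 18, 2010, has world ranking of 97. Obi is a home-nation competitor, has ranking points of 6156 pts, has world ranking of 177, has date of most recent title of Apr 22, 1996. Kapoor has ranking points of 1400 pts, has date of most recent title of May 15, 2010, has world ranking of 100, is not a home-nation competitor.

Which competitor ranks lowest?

Kapoor

By the first rule: Sorensen, Obi, Nakamura, Pereira, Greco, Okafor and Bianchi (each a home-nation competitor); then Quinn and Kapoor (both not a home-nation competitor).
Among Sorensen, Obi, Nakamura, Pereira, Greco, Okafor and Bianchi, by world ranking (higher first): Sorensen, Obi, Nakamura and Pereira (177) before Greco (97) before Okafor and Bianchi (17).
Sorensen, Obi, Nakamura and Pereira all have ranking points 6156 pts, so the next rule applies.
Among Sorensen, Obi, Nakamura and Pereira, by date of most recent title (earlier first): Sorensen (Apr 16, 1996) before Obi (Apr 22, 1996) before Nakamura (Oct 19, 1999) before Pereira (Dec 17, 2001).
Okafor and Bianchi both have ranking points 5909 pts, so the next rule applies.
Among Okafor and Bianchi, by date of most recent title (earlier first): Okafor (May 11, 2006) before Bianchi (Oct 28, 2013).
Quinn and Kapoor both have world ranking 100, so the next rule applies.
Quinn and Kapoor both have ranking points 1400 pts, so the next rule applies.
Among Quinn and Kapoor, by date of most recent title (earlier first): Quinn (Feb 15, 2010) before Kapoor (May 15, 2010).
Order: Sorensen, Obi, Nakamura, Pereira, Greco, Okafor, Bianchi, Quinn, Kapoor.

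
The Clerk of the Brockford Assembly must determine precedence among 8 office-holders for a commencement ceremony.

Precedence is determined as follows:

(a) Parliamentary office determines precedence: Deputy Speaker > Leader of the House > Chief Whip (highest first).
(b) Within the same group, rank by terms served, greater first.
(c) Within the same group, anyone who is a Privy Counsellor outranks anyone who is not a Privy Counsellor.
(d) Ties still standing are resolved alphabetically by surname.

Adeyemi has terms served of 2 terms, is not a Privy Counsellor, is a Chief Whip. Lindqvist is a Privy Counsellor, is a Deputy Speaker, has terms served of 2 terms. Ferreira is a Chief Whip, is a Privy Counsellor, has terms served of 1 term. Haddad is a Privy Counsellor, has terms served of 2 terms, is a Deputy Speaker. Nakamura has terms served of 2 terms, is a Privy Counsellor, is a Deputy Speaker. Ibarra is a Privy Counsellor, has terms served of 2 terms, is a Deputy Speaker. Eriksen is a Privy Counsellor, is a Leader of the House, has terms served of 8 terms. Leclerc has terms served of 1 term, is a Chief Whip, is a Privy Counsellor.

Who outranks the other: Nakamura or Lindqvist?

By parliamentary office: Haddad, Ibarra, Lindqvist and Nakamura (Deputy Speaker); then Eriksen (Leader of the House); then Adeyemi, Ferreira and Leclerc (Chief Whip).
Haddad, Ibarra, Lindqvist and Nakamura all have terms served 2 terms, so the next rule applies.
Haddad, Ibarra, Lindqvist and Nakamura are each a Privy Counsellor, so the next rule applies.
Among Haddad, Ibarra, Lindqvist and Nakamura, alphabetically by surname: Haddad before Ibarra before Lindqvist before Nakamura.
Among Adeyemi, Ferreira and Leclerc, by terms served (higher first): Adeyemi (2 terms) before Ferreira and Leclerc (1 term).
Ferreira and Leclerc are each a Privy Counsellor, so the next rule applies.
Among Ferreira and Leclerc, alphabetically by surname: Ferreira before Leclerc.
So Lindqvist takes precedence.

Lindqvist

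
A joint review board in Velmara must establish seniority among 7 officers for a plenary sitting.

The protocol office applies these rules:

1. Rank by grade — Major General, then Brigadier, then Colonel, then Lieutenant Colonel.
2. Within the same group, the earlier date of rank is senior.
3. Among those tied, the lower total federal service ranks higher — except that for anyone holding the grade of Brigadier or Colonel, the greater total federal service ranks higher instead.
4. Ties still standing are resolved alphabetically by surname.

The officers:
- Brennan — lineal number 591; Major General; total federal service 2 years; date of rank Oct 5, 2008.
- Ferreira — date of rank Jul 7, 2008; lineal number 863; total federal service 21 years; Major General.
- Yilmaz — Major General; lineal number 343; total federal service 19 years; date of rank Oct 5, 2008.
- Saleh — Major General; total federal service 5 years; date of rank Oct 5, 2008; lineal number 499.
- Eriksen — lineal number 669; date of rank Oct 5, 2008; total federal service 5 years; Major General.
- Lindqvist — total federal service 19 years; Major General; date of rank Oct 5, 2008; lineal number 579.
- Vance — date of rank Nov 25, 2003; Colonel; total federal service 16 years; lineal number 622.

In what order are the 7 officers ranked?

Ferreira, Brennan, Eriksen, Saleh, Lindqvist, Yilmaz, Vance

By grade: Ferreira, Brennan, Eriksen, Saleh, Lindqvist and Yilmaz (Major General); then Vance (Colonel).
Among Ferreira, Brennan, Eriksen, Saleh, Lindqvist and Yilmaz, by date of rank (earlier first): Ferreira (Jul 7, 2008) before Brennan, Eriksen, Saleh, Lindqvist and Yilmaz (Oct 5, 2008).
Among Brennan, Eriksen, Saleh, Lindqvist and Yilmaz, by total federal service (lower first): Brennan (2 years) before Eriksen and Saleh (5 years) before Lindqvist and Yilmaz (19 years).
Among Eriksen and Saleh, alphabetically by surname: Eriksen before Saleh.
Among Lindqvist and Yilmaz, alphabetically by surname: Lindqvist before Yilmaz.
Full order: Ferreira, Brennan, Eriksen, Saleh, Lindqvist, Yilmaz, Vance.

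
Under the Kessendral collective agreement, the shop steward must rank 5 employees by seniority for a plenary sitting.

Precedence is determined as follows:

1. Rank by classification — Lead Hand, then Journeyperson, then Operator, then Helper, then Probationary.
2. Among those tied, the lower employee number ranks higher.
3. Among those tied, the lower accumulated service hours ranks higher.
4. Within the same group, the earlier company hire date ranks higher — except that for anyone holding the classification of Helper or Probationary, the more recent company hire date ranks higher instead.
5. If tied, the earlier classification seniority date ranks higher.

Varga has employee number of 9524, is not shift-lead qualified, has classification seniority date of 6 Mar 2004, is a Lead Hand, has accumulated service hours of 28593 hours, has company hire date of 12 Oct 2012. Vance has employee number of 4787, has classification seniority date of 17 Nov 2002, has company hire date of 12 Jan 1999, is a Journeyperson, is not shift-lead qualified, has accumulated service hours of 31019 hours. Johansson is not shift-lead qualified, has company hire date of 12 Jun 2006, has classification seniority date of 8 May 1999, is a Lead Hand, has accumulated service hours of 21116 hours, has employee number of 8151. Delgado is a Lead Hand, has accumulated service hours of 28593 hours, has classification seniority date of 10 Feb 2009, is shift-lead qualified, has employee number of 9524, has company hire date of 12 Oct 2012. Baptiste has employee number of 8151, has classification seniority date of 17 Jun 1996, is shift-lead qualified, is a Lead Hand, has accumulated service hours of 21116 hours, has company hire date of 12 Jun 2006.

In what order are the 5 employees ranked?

By classification: Baptiste, Johansson, Varga and Delgado (Lead Hand); then Vance (Journeyperson).
Among Baptiste, Johansson, Varga and Delgado, by employee number (lower first): Baptiste and Johansson (8151) before Varga and Delgado (9524).
Baptiste and Johansson both have accumulated service hours 21116 hours, so the next rule applies.
Baptiste and Johansson both have company hire date 12 Jun 2006, so the next rule applies.
Among Baptiste and Johansson, by classification seniority date (earlier first): Baptiste (17 Jun 1996) before Johansson (8 May 1999).
Varga and Delgado both have accumulated service hours 28593 hours, so the next rule applies.
Varga and Delgado both have company hire date 12 Oct 2012, so the next rule applies.
Among Varga and Delgado, by classification seniority date (earlier first): Varga (6 Mar 2004) before Delgado (10 Feb 2009).
Full order: Baptiste, Johansson, Varga, Delgado, Vance.

Baptiste, Johansson, Varga, Delgado, Vance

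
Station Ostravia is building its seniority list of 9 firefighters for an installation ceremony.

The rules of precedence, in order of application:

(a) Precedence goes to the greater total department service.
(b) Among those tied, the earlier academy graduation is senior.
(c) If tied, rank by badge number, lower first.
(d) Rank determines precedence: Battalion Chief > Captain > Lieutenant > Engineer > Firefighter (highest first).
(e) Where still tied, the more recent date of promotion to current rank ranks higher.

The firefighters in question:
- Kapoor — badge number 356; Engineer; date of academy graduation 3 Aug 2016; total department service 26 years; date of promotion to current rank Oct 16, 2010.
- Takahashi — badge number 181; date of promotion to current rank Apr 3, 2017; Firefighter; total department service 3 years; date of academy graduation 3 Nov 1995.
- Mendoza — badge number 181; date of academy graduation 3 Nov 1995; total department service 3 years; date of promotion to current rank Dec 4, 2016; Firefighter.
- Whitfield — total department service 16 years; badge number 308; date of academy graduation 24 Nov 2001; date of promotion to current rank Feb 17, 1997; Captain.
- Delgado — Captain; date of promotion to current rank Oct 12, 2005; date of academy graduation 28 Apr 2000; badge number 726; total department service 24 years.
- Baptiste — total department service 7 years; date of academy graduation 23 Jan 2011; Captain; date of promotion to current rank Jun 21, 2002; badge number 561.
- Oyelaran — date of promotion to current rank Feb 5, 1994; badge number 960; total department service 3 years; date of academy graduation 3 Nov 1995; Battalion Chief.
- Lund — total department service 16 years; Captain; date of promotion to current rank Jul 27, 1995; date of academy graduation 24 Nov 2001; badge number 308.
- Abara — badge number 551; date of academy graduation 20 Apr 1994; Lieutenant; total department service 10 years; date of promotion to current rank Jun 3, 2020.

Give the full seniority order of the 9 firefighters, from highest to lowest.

Kapoor, Delgado, Whitfield, Lund, Abara, Baptiste, Takahashi, Mendoza, Oyelaran

By total department service (higher first): Kapoor (26 years); then Delgado (24 years); then Whitfield and Lund (both 16 years); then Abara (10 years); then Baptiste (7 years); then Takahashi, Mendoza and Oyelaran (each 3 years).
Whitfield and Lund both have date of academy graduation 24 Nov 2001, so the next rule applies.
Whitfield and Lund both have badge number 308, so the next rule applies.
Whitfield and Lund are each Captain, so the next rule applies.
Among Whitfield and Lund, by date of promotion to current rank (later first): Whitfield (Feb 17, 1997) before Lund (Jul 27, 1995).
Takahashi, Mendoza and Oyelaran all have date of academy graduation 3 Nov 1995, so the next rule applies.
Among Takahashi, Mendoza and Oyelaran, by badge number (lower first): Takahashi and Mendoza (181) before Oyelaran (960).
Takahashi and Mendoza are each Firefighter, so the next rule applies.
Among Takahashi and Mendoza, by date of promotion to current rank (later first): Takahashi (Apr 3, 2017) before Mendoza (Dec 4, 2016).
Full order: Kapoor, Delgado, Whitfield, Lund, Abara, Baptiste, Takahashi, Mendoza, Oyelaran.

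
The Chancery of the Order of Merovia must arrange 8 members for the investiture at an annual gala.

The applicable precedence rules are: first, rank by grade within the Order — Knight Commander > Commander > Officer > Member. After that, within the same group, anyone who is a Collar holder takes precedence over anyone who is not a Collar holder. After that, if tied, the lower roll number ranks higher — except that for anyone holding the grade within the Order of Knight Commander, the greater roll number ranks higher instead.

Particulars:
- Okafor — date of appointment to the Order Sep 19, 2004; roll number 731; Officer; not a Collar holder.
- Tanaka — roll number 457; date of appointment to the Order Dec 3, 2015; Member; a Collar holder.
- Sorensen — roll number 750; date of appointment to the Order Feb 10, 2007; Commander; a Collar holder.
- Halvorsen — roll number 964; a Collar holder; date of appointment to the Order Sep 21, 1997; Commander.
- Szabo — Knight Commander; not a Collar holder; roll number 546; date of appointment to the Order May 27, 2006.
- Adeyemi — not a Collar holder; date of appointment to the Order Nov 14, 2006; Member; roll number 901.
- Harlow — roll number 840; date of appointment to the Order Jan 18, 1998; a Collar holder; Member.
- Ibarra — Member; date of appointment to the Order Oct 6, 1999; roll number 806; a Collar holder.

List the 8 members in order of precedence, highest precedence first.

Szabo, Sorensen, Halvorsen, Okafor, Tanaka, Ibarra, Harlow, Adeyemi

By grade within the Order: Szabo (Knight Commander); then Sorensen and Halvorsen (Commander); then Okafor (Officer); then Tanaka, Ibarra, Harlow and Adeyemi (Member).
Sorensen and Halvorsen are each a Collar holder, so the next rule applies.
Among Sorensen and Halvorsen, by roll number (lower first): Sorensen (750) before Halvorsen (964).
Among Tanaka, Ibarra, Harlow and Adeyemi, a Collar holder before not a Collar holder: Tanaka, Ibarra and Harlow (a Collar holder) before Adeyemi (not a Collar holder).
Among Tanaka, Ibarra and Harlow, by roll number (lower first): Tanaka (457) before Ibarra (806) before Harlow (840).
Full order: Szabo, Sorensen, Halvorsen, Okafor, Tanaka, Ibarra, Harlow, Adeyemi.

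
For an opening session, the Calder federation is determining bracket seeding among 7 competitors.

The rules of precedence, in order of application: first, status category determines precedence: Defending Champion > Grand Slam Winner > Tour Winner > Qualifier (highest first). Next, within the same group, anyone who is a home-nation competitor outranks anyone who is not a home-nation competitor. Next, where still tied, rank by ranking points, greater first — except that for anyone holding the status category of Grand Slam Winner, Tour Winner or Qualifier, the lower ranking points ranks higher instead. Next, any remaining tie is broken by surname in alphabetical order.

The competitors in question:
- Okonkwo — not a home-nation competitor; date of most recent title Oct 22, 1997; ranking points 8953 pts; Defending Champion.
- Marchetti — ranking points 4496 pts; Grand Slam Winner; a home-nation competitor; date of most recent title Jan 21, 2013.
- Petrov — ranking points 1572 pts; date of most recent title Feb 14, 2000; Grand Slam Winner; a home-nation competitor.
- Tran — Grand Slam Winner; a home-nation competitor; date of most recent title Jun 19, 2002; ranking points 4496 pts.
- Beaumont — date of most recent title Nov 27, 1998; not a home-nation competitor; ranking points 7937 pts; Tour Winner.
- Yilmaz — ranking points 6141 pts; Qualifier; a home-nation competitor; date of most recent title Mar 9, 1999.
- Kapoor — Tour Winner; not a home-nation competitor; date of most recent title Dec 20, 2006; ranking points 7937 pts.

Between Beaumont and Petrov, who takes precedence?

By status category: Okonkwo (Defending Champion); then Petrov, Marchetti and Tran (Grand Slam Winner); then Beaumont and Kapoor (Tour Winner); then Yilmaz (Qualifier).
Petrov, Marchetti and Tran are each a home-nation competitor, so the next rule applies.
Among Petrov, Marchetti and Tran, by ranking points (lower first) (reversed rule for this group): Petrov (1572 pts) before Marchetti and Tran (4496 pts).
Among Marchetti and Tran, alphabetically by surname: Marchetti before Tran.
Beaumont and Kapoor are each not a home-nation competitor, so the next rule applies.
Beaumont and Kapoor both have ranking points 7937 pts, so the next rule applies.
Among Beaumont and Kapoor, alphabetically by surname: Beaumont before Kapoor.
So Petrov takes precedence.

Petrov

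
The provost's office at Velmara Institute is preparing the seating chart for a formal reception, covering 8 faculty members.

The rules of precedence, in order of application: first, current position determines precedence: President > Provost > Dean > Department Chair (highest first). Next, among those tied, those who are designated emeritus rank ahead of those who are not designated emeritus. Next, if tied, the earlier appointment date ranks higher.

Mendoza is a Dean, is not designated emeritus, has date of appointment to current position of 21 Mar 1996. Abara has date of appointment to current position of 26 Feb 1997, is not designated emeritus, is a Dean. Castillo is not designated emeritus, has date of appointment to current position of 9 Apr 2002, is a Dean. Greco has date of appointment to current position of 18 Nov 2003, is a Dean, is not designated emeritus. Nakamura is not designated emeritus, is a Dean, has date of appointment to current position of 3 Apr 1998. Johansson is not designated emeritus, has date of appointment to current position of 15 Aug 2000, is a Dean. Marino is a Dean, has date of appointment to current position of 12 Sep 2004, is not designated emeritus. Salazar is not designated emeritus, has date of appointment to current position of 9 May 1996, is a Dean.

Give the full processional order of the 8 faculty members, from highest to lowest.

By current position: Mendoza, Salazar, Abara, Nakamura, Johansson, Castillo, Greco and Marino (Dean).
Mendoza, Salazar, Abara, Nakamura, Johansson, Castillo, Greco and Marino are each not designated emeritus, so the next rule applies.
Among Mendoza, Salazar, Abara, Nakamura, Johansson, Castillo, Greco and Marino, by date of appointment to current position (earlier first): Mendoza (21 Mar 1996) before Salazar (9 May 1996) before Abara (26 Feb 1997) before Nakamura (3 Apr 1998) before Johansson (15 Aug 2000) before Castillo (9 Apr 2002) before Greco (18 Nov 2003) before Marino (12 Sep 2004).
Full order: Mendoza, Salazar, Abara, Nakamura, Johansson, Castillo, Greco, Marino.

Mendoza, Salazar, Abara, Nakamura, Johansson, Castillo, Greco, Marino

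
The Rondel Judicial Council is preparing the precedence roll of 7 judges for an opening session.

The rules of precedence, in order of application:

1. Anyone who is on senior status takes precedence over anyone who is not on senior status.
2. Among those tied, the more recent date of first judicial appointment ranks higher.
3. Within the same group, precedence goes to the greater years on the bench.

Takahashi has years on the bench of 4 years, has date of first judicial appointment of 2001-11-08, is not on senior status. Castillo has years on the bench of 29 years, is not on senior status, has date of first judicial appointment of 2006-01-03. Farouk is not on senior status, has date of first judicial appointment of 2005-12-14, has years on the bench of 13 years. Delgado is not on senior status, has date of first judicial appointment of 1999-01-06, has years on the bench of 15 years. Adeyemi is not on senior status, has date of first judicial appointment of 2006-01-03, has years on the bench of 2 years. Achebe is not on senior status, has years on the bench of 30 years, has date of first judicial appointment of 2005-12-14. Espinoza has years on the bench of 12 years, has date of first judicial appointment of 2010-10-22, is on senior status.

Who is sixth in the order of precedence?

By the first rule: Espinoza (on senior status); then Castillo, Adeyemi, Achebe, Farouk, Takahashi and Delgado (each not on senior status).
Among Castillo, Adeyemi, Achebe, Farouk, Takahashi and Delgado, by date of first judicial appointment (later first): Castillo and Adeyemi (2006-01-03) before Achebe and Farouk (2005-12-14) before Takahashi (2001-11-08) before Delgado (1999-01-06).
Among Castillo and Adeyemi, by years on the bench (higher first): Castillo (29 years) before Adeyemi (2 years).
Among Achebe and Farouk, by years on the bench (higher first): Achebe (30 years) before Farouk (13 years).
Order: Espinoza, Castillo, Adeyemi, Achebe, Farouk, Takahashi, Delgado.

Takahashi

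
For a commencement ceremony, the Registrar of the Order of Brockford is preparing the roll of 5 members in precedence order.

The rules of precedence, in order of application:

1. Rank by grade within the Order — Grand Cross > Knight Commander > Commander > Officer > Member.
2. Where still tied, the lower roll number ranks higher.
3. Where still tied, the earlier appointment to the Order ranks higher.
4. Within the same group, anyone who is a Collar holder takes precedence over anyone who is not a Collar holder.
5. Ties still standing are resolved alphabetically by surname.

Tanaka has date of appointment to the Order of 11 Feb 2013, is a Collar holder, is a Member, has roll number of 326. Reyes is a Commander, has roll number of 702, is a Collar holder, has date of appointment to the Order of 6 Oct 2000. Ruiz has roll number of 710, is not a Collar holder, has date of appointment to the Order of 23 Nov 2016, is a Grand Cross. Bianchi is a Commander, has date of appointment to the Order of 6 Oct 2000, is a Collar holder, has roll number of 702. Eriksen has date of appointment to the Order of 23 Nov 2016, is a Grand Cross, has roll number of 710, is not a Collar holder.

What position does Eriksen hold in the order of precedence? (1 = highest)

By grade within the Order: Eriksen and Ruiz (Grand Cross); then Bianchi and Reyes (Commander); then Tanaka (Member).
Eriksen and Ruiz both have roll number 710, so the next rule applies.
Eriksen and Ruiz both have date of appointment to the Order 23 Nov 2016, so the next rule applies.
Eriksen and Ruiz are each not a Collar holder, so the next rule applies.
Among Eriksen and Ruiz, alphabetically by surname: Eriksen before Ruiz.
Bianchi and Reyes both have roll number 702, so the next rule applies.
Bianchi and Reyes both have date of appointment to the Order 6 Oct 2000, so the next rule applies.
Bianchi and Reyes are each a Collar holder, so the next rule applies.
Among Bianchi and Reyes, alphabetically by surname: Bianchi before Reyes.
Order: Eriksen, Ruiz, Bianchi, Reyes, Tanaka. So position 1.

1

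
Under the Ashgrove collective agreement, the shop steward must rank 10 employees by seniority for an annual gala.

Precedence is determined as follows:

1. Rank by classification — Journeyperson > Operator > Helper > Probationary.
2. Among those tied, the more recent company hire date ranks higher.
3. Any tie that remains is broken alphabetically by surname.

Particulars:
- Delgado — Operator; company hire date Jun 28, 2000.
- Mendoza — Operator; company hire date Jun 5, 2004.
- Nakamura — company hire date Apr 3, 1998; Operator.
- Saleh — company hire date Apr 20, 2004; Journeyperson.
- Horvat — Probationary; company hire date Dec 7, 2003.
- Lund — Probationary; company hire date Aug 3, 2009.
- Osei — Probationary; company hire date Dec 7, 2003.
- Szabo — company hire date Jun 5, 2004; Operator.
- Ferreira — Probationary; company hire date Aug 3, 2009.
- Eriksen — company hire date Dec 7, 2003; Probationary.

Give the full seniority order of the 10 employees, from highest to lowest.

By classification: Saleh (Journeyperson); then Mendoza, Szabo, Delgado and Nakamura (Operator); then Ferreira, Lund, Eriksen, Horvat and Osei (Probationary).
Among Mendoza, Szabo, Delgado and Nakamura, by company hire date (later first): Mendoza and Szabo (Jun 5, 2004) before Delgado (Jun 28, 2000) before Nakamura (Apr 3, 1998).
Among Mendoza and Szabo, alphabetically by surname: Mendoza before Szabo.
Among Ferreira, Lund, Eriksen, Horvat and Osei, by company hire date (later first): Ferreira and Lund (Aug 3, 2009) before Eriksen, Horvat and Osei (Dec 7, 2003).
Among Ferreira and Lund, alphabetically by surname: Ferreira before Lund.
Among Eriksen, Horvat and Osei, alphabetically by surname: Eriksen before Horvat before Osei.
Full order: Saleh, Mendoza, Szabo, Delgado, Nakamura, Ferreira, Lund, Eriksen, Horvat, Osei.

Saleh, Mendoza, Szabo, Delgado, Nakamura, Ferreira, Lund, Eriksen, Horvat, Osei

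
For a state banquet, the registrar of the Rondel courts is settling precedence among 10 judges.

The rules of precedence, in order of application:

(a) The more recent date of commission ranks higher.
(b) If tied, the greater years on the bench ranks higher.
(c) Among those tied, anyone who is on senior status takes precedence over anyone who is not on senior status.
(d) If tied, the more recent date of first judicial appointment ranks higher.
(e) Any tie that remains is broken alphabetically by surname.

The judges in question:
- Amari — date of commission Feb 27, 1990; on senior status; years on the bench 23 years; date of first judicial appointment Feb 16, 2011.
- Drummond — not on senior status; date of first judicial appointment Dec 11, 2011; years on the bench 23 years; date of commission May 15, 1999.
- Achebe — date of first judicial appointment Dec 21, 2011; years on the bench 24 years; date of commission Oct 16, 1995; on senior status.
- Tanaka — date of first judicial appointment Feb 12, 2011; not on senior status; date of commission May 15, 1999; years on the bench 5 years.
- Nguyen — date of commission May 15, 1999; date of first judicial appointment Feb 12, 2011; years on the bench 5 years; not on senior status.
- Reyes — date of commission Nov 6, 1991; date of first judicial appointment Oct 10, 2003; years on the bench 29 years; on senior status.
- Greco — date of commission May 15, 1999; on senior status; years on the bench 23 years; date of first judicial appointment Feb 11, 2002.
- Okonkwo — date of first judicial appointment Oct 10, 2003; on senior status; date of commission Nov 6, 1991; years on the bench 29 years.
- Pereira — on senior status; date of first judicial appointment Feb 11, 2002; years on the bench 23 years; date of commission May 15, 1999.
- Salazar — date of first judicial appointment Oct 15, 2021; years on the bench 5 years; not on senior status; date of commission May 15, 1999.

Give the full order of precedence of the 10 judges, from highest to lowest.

Greco, Pereira, Drummond, Salazar, Nguyen, Tanaka, Achebe, Okonkwo, Reyes, Amari

By date of commission (later first): Greco, Pereira, Drummond, Salazar, Nguyen and Tanaka (each May 15, 1999); then Achebe (Oct 16, 1995); then Okonkwo and Reyes (both Nov 6, 1991); then Amari (Feb 27, 1990).
Among Greco, Pereira, Drummond, Salazar, Nguyen and Tanaka, by years on the bench (higher first): Greco, Pereira and Drummond (23 years) before Salazar, Nguyen and Tanaka (5 years).
Among Greco, Pereira and Drummond, on senior status before not on senior status: Greco and Pereira (on senior status) before Drummond (not on senior status).
Greco and Pereira both have date of first judicial appointment Feb 11, 2002, so the next rule applies.
Among Greco and Pereira, alphabetically by surname: Greco before Pereira.
Salazar, Nguyen and Tanaka are each not on senior status, so the next rule applies.
Among Salazar, Nguyen and Tanaka, by date of first judicial appointment (later first): Salazar (Oct 15, 2021) before Nguyen and Tanaka (Feb 12, 2011).
Among Nguyen and Tanaka, alphabetically by surname: Nguyen before Tanaka.
Okonkwo and Reyes both have years on the bench 29 years, so the next rule applies.
Okonkwo and Reyes are each on senior status, so the next rule applies.
Okonkwo and Reyes both have date of first judicial appointment Oct 10, 2003, so the next rule applies.
Among Okonkwo and Reyes, alphabetically by surname: Okonkwo before Reyes.
Full order: Greco, Pereira, Drummond, Salazar, Nguyen, Tanaka, Achebe, Okonkwo, Reyes, Amari.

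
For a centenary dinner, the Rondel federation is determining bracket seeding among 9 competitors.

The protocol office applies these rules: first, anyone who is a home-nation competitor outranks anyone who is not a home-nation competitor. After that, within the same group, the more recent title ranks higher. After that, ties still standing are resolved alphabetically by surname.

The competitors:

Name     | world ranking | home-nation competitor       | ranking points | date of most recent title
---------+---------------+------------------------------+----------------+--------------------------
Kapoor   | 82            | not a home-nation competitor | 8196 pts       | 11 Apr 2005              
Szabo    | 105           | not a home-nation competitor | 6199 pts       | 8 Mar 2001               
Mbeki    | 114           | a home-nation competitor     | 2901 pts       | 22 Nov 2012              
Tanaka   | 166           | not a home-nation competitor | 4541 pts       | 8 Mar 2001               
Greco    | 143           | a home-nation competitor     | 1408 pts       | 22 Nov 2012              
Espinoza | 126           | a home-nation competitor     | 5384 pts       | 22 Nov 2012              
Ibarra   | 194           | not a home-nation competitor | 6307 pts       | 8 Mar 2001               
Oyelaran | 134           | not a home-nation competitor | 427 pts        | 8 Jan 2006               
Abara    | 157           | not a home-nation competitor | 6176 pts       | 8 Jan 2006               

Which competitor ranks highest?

Espinoza

By the first rule: Espinoza, Greco and Mbeki (each a home-nation competitor); then Abara, Oyelaran, Kapoor, Ibarra, Szabo and Tanaka (each not a home-nation competitor).
Espinoza, Greco and Mbeki all have date of most recent title 22 Nov 2012, so the next rule applies.
Among Espinoza, Greco and Mbeki, alphabetically by surname: Espinoza before Greco before Mbeki.
Among Abara, Oyelaran, Kapoor, Ibarra, Szabo and Tanaka, by date of most recent title (later first): Abara and Oyelaran (8 Jan 2006) before Kapoor (11 Apr 2005) before Ibarra, Szabo and Tanaka (8 Mar 2001).
Among Abara and Oyelaran, alphabetically by surname: Abara before Oyelaran.
Among Ibarra, Szabo and Tanaka, alphabetically by surname: Ibarra before Szabo before Tanaka.
Order: Espinoza, Greco, Mbeki, Abara, Oyelaran, Kapoor, Ibarra, Szabo, Tanaka.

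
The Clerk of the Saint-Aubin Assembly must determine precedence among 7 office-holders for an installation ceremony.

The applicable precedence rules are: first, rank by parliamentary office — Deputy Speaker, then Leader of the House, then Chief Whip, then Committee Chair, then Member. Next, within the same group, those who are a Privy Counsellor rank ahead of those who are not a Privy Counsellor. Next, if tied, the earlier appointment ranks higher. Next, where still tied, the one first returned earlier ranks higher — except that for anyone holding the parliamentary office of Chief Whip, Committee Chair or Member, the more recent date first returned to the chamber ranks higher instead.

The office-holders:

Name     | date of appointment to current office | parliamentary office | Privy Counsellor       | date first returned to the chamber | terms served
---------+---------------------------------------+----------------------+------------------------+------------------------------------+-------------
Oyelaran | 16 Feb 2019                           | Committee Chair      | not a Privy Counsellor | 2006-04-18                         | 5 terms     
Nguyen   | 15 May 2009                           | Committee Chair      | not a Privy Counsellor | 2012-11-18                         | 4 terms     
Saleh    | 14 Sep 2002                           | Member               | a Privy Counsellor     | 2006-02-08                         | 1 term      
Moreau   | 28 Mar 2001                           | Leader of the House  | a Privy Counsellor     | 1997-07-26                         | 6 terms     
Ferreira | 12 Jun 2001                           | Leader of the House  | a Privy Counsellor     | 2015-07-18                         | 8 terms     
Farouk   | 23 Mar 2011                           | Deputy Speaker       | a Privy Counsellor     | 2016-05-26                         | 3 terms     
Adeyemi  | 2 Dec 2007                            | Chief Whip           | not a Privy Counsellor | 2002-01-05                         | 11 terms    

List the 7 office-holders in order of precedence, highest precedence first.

By parliamentary office: Farouk (Deputy Speaker); then Moreau and Ferreira (Leader of the House); then Adeyemi (Chief Whip); then Nguyen and Oyelaran (Committee Chair); then Saleh (Member).
Moreau and Ferreira are each a Privy Counsellor, so the next rule applies.
Among Moreau and Ferreira, by date of appointment to current office (earlier first): Moreau (28 Mar 2001) before Ferreira (12 Jun 2001).
Nguyen and Oyelaran are each not a Privy Counsellor, so the next rule applies.
Among Nguyen and Oyelaran, by date of appointment to current office (earlier first): Nguyen (15 May 2009) before Oyelaran (16 Feb 2019).
Full order: Farouk, Moreau, Ferreira, Adeyemi, Nguyen, Oyelaran, Saleh.

Farouk, Moreau, Ferreira, Adeyemi, Nguyen, Oyelaran, Saleh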